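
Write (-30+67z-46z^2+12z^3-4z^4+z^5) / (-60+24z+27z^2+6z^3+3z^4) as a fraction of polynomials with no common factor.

(3-4z+z^2)/(6+3z)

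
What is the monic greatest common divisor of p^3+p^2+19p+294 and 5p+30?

p+6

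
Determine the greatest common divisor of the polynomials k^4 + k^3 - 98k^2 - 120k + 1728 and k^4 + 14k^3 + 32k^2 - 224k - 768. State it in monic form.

k^3 + 10k^2 - 8k - 192

Repeated division with remainder:
  k^4 + k^3 - 98k^2 - 120k + 1728 = (k^4 + 14k^3 + 32k^2 - 224k - 768) + (-13k^3 - 130k^2 + 104k + 2496)
  k^4 + 14k^3 + 32k^2 - 224k - 768 = (-(1/13)k - 4/13)(-13k^3 - 130k^2 + 104k + 2496) + (0)
Last nonzero remainder: -13k^3 - 130k^2 + 104k + 2496. Dividing through by -13 gives the monic gcd k^3 + 10k^2 - 8k - 192.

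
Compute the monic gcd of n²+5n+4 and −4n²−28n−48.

By polynomial division,
  n²+5n+4 = (−1/4)(−4n²−28n−48) + (−2n−8)
  −4n²−28n−48 = (2n+6)(−2n−8) + (0)
Last nonzero remainder: −2n−8. Dividing through by −2 gives the monic gcd n+4.

n+4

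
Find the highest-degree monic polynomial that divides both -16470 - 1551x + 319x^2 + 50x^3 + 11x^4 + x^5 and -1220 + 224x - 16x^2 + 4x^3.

Repeated division with remainder:
  x^5 + 11x^4 + 50x^3 + 319x^2 - 1551x - 16470 = ((1/4)x^2 + (15/4)x + 27/2)(4x^3 - 16x^2 + 224x - 1220) + (0)
Last nonzero remainder: 4x^3 - 16x^2 + 224x - 1220. Dividing through by 4 gives the monic gcd x^3 - 4x^2 + 56x - 305.

-305 + 56x - 4x^2 + x^3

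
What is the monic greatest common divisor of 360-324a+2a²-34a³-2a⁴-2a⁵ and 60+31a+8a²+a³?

15+4a+a²

Repeated division with remainder:
  -2a⁵-2a⁴-34a³+2a²-324a+360 = (-2a²+14a-84)(a³+8a²+31a+60) + (360a²+1440a+5400)
  a³+8a²+31a+60 = ((1/360)a+1/90)(360a²+1440a+5400) + (0)
Last nonzero remainder: 360a²+1440a+5400. Dividing through by 360 gives the monic gcd a²+4a+15.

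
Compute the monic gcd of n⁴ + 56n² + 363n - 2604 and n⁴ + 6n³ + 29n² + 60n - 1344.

n² + 3n - 28

Apply the Euclidean algorithm:
  n⁴ + 56n² + 363n - 2604 = (n⁴ + 6n³ + 29n² + 60n - 1344) + (-6n³ + 27n² + 303n - 1260)
  n⁴ + 6n³ + 29n² + 60n - 1344 = (-(1/6)n - 7/4)(-6n³ + 27n² + 303n - 1260) + ((507/4)n² + (1521/4)n - 3549)
  -6n³ + 27n² + 303n - 1260 = (-(8/169)n + 60/169)((507/4)n² + (1521/4)n - 3549) + (0)
Last nonzero remainder: (507/4)n² + (1521/4)n - 3549. Dividing through by 507/4 gives the monic gcd n² + 3n - 28.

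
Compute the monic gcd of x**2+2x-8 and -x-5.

Apply the Euclidean algorithm:
  x**2+2x-8 = (-x+3)(-x-5) + (7)
  -x-5 = (-(1/7)x-5/7)(7) + (0)
The last nonzero remainder is the constant 7, so the polynomials are coprime and gcd = 1.

1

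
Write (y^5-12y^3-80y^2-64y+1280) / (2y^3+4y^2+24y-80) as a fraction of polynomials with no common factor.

By polynomial division,
  y^5-12y^3-80y^2-64y+1280 = ((1/2)y^2-y-10)(2y^3+4y^2+24y-80) + (24y^2+96y+480)
  2y^3+4y^2+24y-80 = ((1/12)y-1/6)(24y^2+96y+480) + (0)
Last nonzero remainder: 24y^2+96y+480. Dividing through by 24 gives the monic gcd y^2+4y+20.
Cancel y^2+4y+20 from numerator and denominator to get the reduced form.

(y^3-4y^2-16y+64)/(2y-4)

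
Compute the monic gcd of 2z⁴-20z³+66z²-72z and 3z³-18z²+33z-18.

Euclidean algorithm in ℚ[z]:
  2z⁴-20z³+66z²-72z = ((2/3)z-8/3)(3z³-18z²+33z-18) + (-4z²+28z-48)
  3z³-18z²+33z-18 = (-(3/4)z-3/4)(-4z²+28z-48) + (18z-54)
  -4z²+28z-48 = (-(2/9)z+8/9)(18z-54) + (0)
Last nonzero remainder: 18z-54. Dividing through by 18 gives the monic gcd z-3.

z-3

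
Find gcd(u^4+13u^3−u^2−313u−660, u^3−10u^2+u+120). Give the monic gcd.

Euclidean algorithm in ℚ[u]:
  u^4+13u^3−u^2−313u−660 = (u+23)(u^3−10u^2+u+120) + (228u^2−456u−3420)
  u^3−10u^2+u+120 = ((1/228)u−2/57)(228u^2−456u−3420) + (0)
Last nonzero remainder: 228u^2−456u−3420. Dividing through by 228 gives the monic gcd u^2−2u−15.

u^2−2u−15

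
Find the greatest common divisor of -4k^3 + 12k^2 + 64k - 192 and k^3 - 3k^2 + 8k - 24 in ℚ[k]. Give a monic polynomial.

k - 3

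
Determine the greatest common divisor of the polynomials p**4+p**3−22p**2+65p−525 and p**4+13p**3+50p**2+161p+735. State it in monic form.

p**3+6p**2+8p+105

Euclidean algorithm in ℚ[p]:
  p**4+p**3−22p**2+65p−525 = (p**4+13p**3+50p**2+161p+735) + (−12p**3−72p**2−96p−1260)
  p**4+13p**3+50p**2+161p+735 = (−(1/12)p−7/12)(−12p**3−72p**2−96p−1260) + (0)
Last nonzero remainder: −12p**3−72p**2−96p−1260. Dividing through by −12 gives the monic gcd p**3+6p**2+8p+105.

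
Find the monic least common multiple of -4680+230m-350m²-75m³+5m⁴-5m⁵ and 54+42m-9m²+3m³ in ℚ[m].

936+890m+24m²+85m³+14m⁴+m⁶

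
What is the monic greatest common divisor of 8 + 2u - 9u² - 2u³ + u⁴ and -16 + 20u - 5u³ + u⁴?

8 - 6u - 3u² + u³

Apply the Euclidean algorithm:
  u⁴ - 2u³ - 9u² + 2u + 8 = (u⁴ - 5u³ + 20u - 16) + (3u³ - 9u² - 18u + 24)
  u⁴ - 5u³ + 20u - 16 = ((1/3)u - 2/3)(3u³ - 9u² - 18u + 24) + (0)
Last nonzero remainder: 3u³ - 9u² - 18u + 24. Dividing through by 3 gives the monic gcd u³ - 3u² - 6u + 8.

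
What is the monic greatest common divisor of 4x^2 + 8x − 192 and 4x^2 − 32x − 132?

1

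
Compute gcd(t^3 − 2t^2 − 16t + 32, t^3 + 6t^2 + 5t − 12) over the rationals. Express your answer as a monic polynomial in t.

Repeated division with remainder:
  t^3 − 2t^2 − 16t + 32 = (t^3 + 6t^2 + 5t − 12) + (−8t^2 − 21t + 44)
  t^3 + 6t^2 + 5t − 12 = (−(1/8)t − 27/64)(−8t^2 − 21t + 44) + ((105/64)t + 105/16)
  −8t^2 − 21t + 44 = (−(512/105)t + 704/105)((105/64)t + 105/16) + (0)
Last nonzero remainder: (105/64)t + 105/16. Dividing through by 105/64 gives the monic gcd t + 4.

t + 4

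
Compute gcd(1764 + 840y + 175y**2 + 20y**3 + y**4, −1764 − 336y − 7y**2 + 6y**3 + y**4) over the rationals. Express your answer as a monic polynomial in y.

Euclidean algorithm in ℚ[y]:
  y**4 + 20y**3 + 175y**2 + 840y + 1764 = (y**4 + 6y**3 − 7y**2 − 336y − 1764) + (14y**3 + 182y**2 + 1176y + 3528)
  y**4 + 6y**3 − 7y**2 − 336y − 1764 = ((1/14)y − 1/2)(14y**3 + 182y**2 + 1176y + 3528) + (0)
Last nonzero remainder: 14y**3 + 182y**2 + 1176y + 3528. Dividing through by 14 gives the monic gcd y**3 + 13y**2 + 84y + 252.

252 + 84y + 13y**2 + y**3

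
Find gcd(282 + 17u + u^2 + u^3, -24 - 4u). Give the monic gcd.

6 + u

Apply the Euclidean algorithm:
  u^3 + u^2 + 17u + 282 = (-(1/4)u^2 + (5/4)u - 47/4)(-4u - 24) + (0)
Last nonzero remainder: -4u - 24. Dividing through by -4 gives the monic gcd u + 6.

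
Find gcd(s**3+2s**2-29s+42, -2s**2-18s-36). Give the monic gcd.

1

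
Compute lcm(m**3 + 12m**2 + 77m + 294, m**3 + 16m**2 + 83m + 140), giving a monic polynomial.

m**5 + 21m**4 + 205m**3 + 1227m**2 + 4186m + 5880

Repeated division with remainder:
  m**3 + 12m**2 + 77m + 294 = (m**3 + 16m**2 + 83m + 140) + (-4m**2 - 6m + 154)
  m**3 + 16m**2 + 83m + 140 = (-(1/4)m - 29/8)(-4m**2 - 6m + 154) + ((399/4)m + 2793/4)
  -4m**2 - 6m + 154 = (-(16/399)m + 88/399)((399/4)m + 2793/4) + (0)
Last nonzero remainder: (399/4)m + 2793/4. Dividing through by 399/4 gives the monic gcd m + 7.
Then lcm(f, g) = f·g / gcd(f, g); expanding and making the result monic gives the answer.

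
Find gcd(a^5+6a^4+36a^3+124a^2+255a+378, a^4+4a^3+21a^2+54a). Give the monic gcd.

Repeated division with remainder:
  a^5+6a^4+36a^3+124a^2+255a+378 = (a+2)(a^4+4a^3+21a^2+54a) + (7a^3+28a^2+147a+378)
  a^4+4a^3+21a^2+54a = ((1/7)a)(7a^3+28a^2+147a+378) + (0)
Last nonzero remainder: 7a^3+28a^2+147a+378. Dividing through by 7 gives the monic gcd a^3+4a^2+21a+54.

a^3+4a^2+21a+54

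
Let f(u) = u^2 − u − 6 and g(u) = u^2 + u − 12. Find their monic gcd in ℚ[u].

u − 3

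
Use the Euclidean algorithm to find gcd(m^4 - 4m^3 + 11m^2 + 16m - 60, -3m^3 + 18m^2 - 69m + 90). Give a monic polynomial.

m^3 - 6m^2 + 23m - 30

Euclidean algorithm in ℚ[m]:
  m^4 - 4m^3 + 11m^2 + 16m - 60 = (-(1/3)m - 2/3)(-3m^3 + 18m^2 - 69m + 90) + (0)
Last nonzero remainder: -3m^3 + 18m^2 - 69m + 90. Dividing through by -3 gives the monic gcd m^3 - 6m^2 + 23m - 30.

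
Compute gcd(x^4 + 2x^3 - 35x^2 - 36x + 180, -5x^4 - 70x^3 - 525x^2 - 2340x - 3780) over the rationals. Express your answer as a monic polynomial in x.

Apply the Euclidean algorithm:
  x^4 + 2x^3 - 35x^2 - 36x + 180 = (-1/5)(-5x^4 - 70x^3 - 525x^2 - 2340x - 3780) + (-12x^3 - 140x^2 - 504x - 576)
  -5x^4 - 70x^3 - 525x^2 - 2340x - 3780 = ((5/12)x + 35/36)(-12x^3 - 140x^2 - 504x - 576) + (-(1610/9)x^2 - 1610x - 3220)
  -12x^3 - 140x^2 - 504x - 576 = ((54/805)x + 144/805)(-(1610/9)x^2 - 1610x - 3220) + (0)
Last nonzero remainder: -(1610/9)x^2 - 1610x - 3220. Dividing through by -1610/9 gives the monic gcd x^2 + 9x + 18.

x^2 + 9x + 18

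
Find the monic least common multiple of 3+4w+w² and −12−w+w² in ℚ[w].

Repeated division with remainder:
  w²+4w+3 = (w²−w−12) + (5w+15)
  w²−w−12 = ((1/5)w−4/5)(5w+15) + (0)
Last nonzero remainder: 5w+15. Dividing through by 5 gives the monic gcd w+3.
Then lcm(f, g) = f·g / gcd(f, g); expanding and making the result monic gives the answer.

−12−13w+w³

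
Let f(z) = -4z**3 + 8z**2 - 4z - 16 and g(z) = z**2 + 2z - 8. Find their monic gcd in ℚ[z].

1

Repeated division with remainder:
  -4z**3 + 8z**2 - 4z - 16 = (-4z + 16)(z**2 + 2z - 8) + (-68z + 112)
  z**2 + 2z - 8 = (-(1/68)z - 31/578)(-68z + 112) + (-576/289)
  -68z + 112 = ((4913/144)z - 2023/36)(-576/289) + (0)
The last nonzero remainder is the constant -576/289, so the polynomials are coprime and gcd = 1.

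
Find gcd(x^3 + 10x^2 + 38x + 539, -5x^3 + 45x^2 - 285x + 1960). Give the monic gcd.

By polynomial division,
  x^3 + 10x^2 + 38x + 539 = (-1/5)(-5x^3 + 45x^2 - 285x + 1960) + (19x^2 - 19x + 931)
  -5x^3 + 45x^2 - 285x + 1960 = (-(5/19)x + 40/19)(19x^2 - 19x + 931) + (0)
Last nonzero remainder: 19x^2 - 19x + 931. Dividing through by 19 gives the monic gcd x^2 - x + 49.

x^2 - x + 49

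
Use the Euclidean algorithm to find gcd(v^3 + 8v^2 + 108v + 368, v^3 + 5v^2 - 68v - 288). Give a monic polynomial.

v + 4

Repeated division with remainder:
  v^3 + 8v^2 + 108v + 368 = (v^3 + 5v^2 - 68v - 288) + (3v^2 + 176v + 656)
  v^3 + 5v^2 - 68v - 288 = ((1/3)v - 161/9)(3v^2 + 176v + 656) + ((25756/9)v + 103024/9)
  3v^2 + 176v + 656 = ((27/25756)v + 369/6439)((25756/9)v + 103024/9) + (0)
Last nonzero remainder: (25756/9)v + 103024/9. Dividing through by 25756/9 gives the monic gcd v + 4.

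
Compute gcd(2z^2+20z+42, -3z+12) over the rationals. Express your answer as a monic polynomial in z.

By polynomial division,
  2z^2+20z+42 = (-(2/3)z-28/3)(-3z+12) + (154)
  -3z+12 = (-(3/154)z+6/77)(154) + (0)
The last nonzero remainder is the constant 154, so the polynomials are coprime and gcd = 1.

1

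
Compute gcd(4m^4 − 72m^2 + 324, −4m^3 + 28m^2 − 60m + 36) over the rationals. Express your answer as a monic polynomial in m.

m^2 − 6m + 9

Repeated division with remainder:
  4m^4 − 72m^2 + 324 = (−m − 7)(−4m^3 + 28m^2 − 60m + 36) + (64m^2 − 384m + 576)
  −4m^3 + 28m^2 − 60m + 36 = (−(1/16)m + 1/16)(64m^2 − 384m + 576) + (0)
Last nonzero remainder: 64m^2 − 384m + 576. Dividing through by 64 gives the monic gcd m^2 − 6m + 9.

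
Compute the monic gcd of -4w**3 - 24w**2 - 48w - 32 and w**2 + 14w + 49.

1

Euclidean algorithm in ℚ[w]:
  -4w**3 - 24w**2 - 48w - 32 = (-4w + 32)(w**2 + 14w + 49) + (-300w - 1600)
  w**2 + 14w + 49 = (-(1/300)w - 13/450)(-300w - 1600) + (25/9)
  -300w - 1600 = (-108w - 576)(25/9) + (0)
The last nonzero remainder is the constant 25/9, so the polynomials are coprime and gcd = 1.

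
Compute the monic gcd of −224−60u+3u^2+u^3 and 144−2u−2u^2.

−8+u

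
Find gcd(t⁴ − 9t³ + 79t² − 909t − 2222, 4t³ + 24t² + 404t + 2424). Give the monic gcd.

By polynomial division,
  t⁴ − 9t³ + 79t² − 909t − 2222 = ((1/4)t − 15/4)(4t³ + 24t² + 404t + 2424) + (68t² + 6868)
  4t³ + 24t² + 404t + 2424 = ((1/17)t + 6/17)(68t² + 6868) + (0)
Last nonzero remainder: 68t² + 6868. Dividing through by 68 gives the monic gcd t² + 101.

t² + 101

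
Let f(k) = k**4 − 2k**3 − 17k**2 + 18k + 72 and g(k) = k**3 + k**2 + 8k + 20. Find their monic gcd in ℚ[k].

By polynomial division,
  k**4 − 2k**3 − 17k**2 + 18k + 72 = (k − 3)(k**3 + k**2 + 8k + 20) + (−22k**2 + 22k + 132)
  k**3 + k**2 + 8k + 20 = (−(1/22)k − 1/11)(−22k**2 + 22k + 132) + (16k + 32)
  −22k**2 + 22k + 132 = (−(11/8)k + 33/8)(16k + 32) + (0)
Last nonzero remainder: 16k + 32. Dividing through by 16 gives the monic gcd k + 2.

k + 2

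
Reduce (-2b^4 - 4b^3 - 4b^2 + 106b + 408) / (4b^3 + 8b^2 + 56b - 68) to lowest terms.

Repeated division with remainder:
  -2b^4 - 4b^3 - 4b^2 + 106b + 408 = (-(1/2)b)(4b^3 + 8b^2 + 56b - 68) + (24b^2 + 72b + 408)
  4b^3 + 8b^2 + 56b - 68 = ((1/6)b - 1/6)(24b^2 + 72b + 408) + (0)
Last nonzero remainder: 24b^2 + 72b + 408. Dividing through by 24 gives the monic gcd b^2 + 3b + 17.
Cancel b^2 + 3b + 17 from numerator and denominator to get the reduced form.

(-b^2 + b + 12)/(2b - 2)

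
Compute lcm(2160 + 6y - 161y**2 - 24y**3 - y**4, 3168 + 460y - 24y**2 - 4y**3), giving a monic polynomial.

23760 - 2094y - 1777y**2 - 103y**3 + 13y**4 + y**5

By polynomial division,
  -y**4 - 24y**3 - 161y**2 + 6y + 2160 = ((1/4)y + 9/2)(-4y**3 - 24y**2 + 460y + 3168) + (-168y**2 - 2856y - 12096)
  -4y**3 - 24y**2 + 460y + 3168 = ((1/42)y - 11/42)(-168y**2 - 2856y - 12096) + (0)
Last nonzero remainder: -168y**2 - 2856y - 12096. Dividing through by -168 gives the monic gcd y**2 + 17y + 72.
Then lcm(f, g) = f·g / gcd(f, g); expanding and making the result monic gives the answer.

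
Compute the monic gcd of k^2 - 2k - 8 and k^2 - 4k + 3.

Apply the Euclidean algorithm:
  k^2 - 2k - 8 = (k^2 - 4k + 3) + (2k - 11)
  k^2 - 4k + 3 = ((1/2)k + 3/4)(2k - 11) + (45/4)
  2k - 11 = ((8/45)k - 44/45)(45/4) + (0)
The last nonzero remainder is the constant 45/4, so the polynomials are coprime and gcd = 1.

1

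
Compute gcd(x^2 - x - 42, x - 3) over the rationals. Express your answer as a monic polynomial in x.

1

Repeated division with remainder:
  x^2 - x - 42 = (x + 2)(x - 3) + (-36)
  x - 3 = (-(1/36)x + 1/12)(-36) + (0)
The last nonzero remainder is the constant -36, so the polynomials are coprime and gcd = 1.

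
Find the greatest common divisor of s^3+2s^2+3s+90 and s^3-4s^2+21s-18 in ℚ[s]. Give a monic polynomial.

s^2-3s+18

By polynomial division,
  s^3+2s^2+3s+90 = (s^3-4s^2+21s-18) + (6s^2-18s+108)
  s^3-4s^2+21s-18 = ((1/6)s-1/6)(6s^2-18s+108) + (0)
Last nonzero remainder: 6s^2-18s+108. Dividing through by 6 gives the monic gcd s^2-3s+18.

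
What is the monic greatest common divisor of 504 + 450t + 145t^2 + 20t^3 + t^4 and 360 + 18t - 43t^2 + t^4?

Apply the Euclidean algorithm:
  t^4 + 20t^3 + 145t^2 + 450t + 504 = (t^4 - 43t^2 + 18t + 360) + (20t^3 + 188t^2 + 432t + 144)
  t^4 - 43t^2 + 18t + 360 = ((1/20)t - 47/100)(20t^3 + 188t^2 + 432t + 144) + ((594/25)t^2 + (5346/25)t + 10692/25)
  20t^3 + 188t^2 + 432t + 144 = ((250/297)t + 100/297)((594/25)t^2 + (5346/25)t + 10692/25) + (0)
Last nonzero remainder: (594/25)t^2 + (5346/25)t + 10692/25. Dividing through by 594/25 gives the monic gcd t^2 + 9t + 18.

18 + 9t + t^2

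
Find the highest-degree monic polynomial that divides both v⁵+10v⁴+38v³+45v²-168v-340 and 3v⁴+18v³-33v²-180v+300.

v²+3v-10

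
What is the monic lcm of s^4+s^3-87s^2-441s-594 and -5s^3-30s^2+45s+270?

s^5-2s^4-90s^3-180s^2+729s+1782

By polynomial division,
  s^4+s^3-87s^2-441s-594 = (-(1/5)s+1)(-5s^3-30s^2+45s+270) + (-48s^2-432s-864)
  -5s^3-30s^2+45s+270 = ((5/48)s-5/16)(-48s^2-432s-864) + (0)
Last nonzero remainder: -48s^2-432s-864. Dividing through by -48 gives the monic gcd s^2+9s+18.
Then lcm(f, g) = f·g / gcd(f, g); expanding and making the result monic gives the answer.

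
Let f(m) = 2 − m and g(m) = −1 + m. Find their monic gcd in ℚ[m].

1

Euclidean algorithm in ℚ[m]:
  −m + 2 = (−1)(m − 1) + (1)
  m − 1 = (m − 1)(1) + (0)
The last nonzero remainder is the constant 1, so the polynomials are coprime and gcd = 1.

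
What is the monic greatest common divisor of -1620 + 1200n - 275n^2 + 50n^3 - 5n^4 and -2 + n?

-2 + n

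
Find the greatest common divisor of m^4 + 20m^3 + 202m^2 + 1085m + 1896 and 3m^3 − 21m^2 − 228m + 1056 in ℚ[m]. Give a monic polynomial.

m + 8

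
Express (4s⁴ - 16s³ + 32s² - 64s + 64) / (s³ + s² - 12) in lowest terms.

Euclidean algorithm in ℚ[s]:
  4s⁴ - 16s³ + 32s² - 64s + 64 = (4s - 20)(s³ + s² - 12) + (52s² - 16s - 176)
  s³ + s² - 12 = ((1/52)s + 17/676)(52s² - 16s - 176) + ((640/169)s - 1280/169)
  52s² - 16s - 176 = ((2197/160)s + 1859/80)((640/169)s - 1280/169) + (0)
Last nonzero remainder: (640/169)s - 1280/169. Dividing through by 640/169 gives the monic gcd s - 2.
Cancel s - 2 from numerator and denominator to get the reduced form.

(4s³ - 8s² + 16s - 32)/(s² + 3s + 6)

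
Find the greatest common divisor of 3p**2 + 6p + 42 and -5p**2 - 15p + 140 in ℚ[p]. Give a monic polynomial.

By polynomial division,
  3p**2 + 6p + 42 = (-3/5)(-5p**2 - 15p + 140) + (-3p + 126)
  -5p**2 - 15p + 140 = ((5/3)p + 75)(-3p + 126) + (-9310)
  -3p + 126 = ((3/9310)p - 9/665)(-9310) + (0)
The last nonzero remainder is the constant -9310, so the polynomials are coprime and gcd = 1.

1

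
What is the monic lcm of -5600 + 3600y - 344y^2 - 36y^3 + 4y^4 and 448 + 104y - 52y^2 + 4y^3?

22400 - 6000y - 5424y^2 + 1560y^3 - 48y^4 - 15y^5 + y^6

By polynomial division,
  4y^4 - 36y^3 - 344y^2 + 3600y - 5600 = (y + 4)(4y^3 - 52y^2 + 104y + 448) + (-240y^2 + 2736y - 7392)
  4y^3 - 52y^2 + 104y + 448 = (-(1/60)y + 2/75)(-240y^2 + 2736y - 7392) + (-(2304/25)y + 16128/25)
  -240y^2 + 2736y - 7392 = ((125/48)y - 275/24)(-(2304/25)y + 16128/25) + (0)
Last nonzero remainder: -(2304/25)y + 16128/25. Dividing through by -2304/25 gives the monic gcd y - 7.
Then lcm(f, g) = f·g / gcd(f, g); expanding and making the result monic gives the answer.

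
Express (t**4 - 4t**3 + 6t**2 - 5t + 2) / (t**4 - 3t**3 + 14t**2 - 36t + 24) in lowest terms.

Euclidean algorithm in ℚ[t]:
  t**4 - 4t**3 + 6t**2 - 5t + 2 = (t**4 - 3t**3 + 14t**2 - 36t + 24) + (-t**3 - 8t**2 + 31t - 22)
  t**4 - 3t**3 + 14t**2 - 36t + 24 = (-t + 11)(-t**3 - 8t**2 + 31t - 22) + (133t**2 - 399t + 266)
  -t**3 - 8t**2 + 31t - 22 = (-(1/133)t - 11/133)(133t**2 - 399t + 266) + (0)
Last nonzero remainder: 133t**2 - 399t + 266. Dividing through by 133 gives the monic gcd t**2 - 3t + 2.
Cancel t**2 - 3t + 2 from numerator and denominator to get the reduced form.

(t**2 - t + 1)/(t**2 + 12)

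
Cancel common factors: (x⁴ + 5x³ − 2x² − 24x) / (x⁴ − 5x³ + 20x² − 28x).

(x² + 7x + 12)/(x² − 3x + 14)

By polynomial division,
  x⁴ + 5x³ − 2x² − 24x = (x⁴ − 5x³ + 20x² − 28x) + (10x³ − 22x² + 4x)
  x⁴ − 5x³ + 20x² − 28x = ((1/10)x − 7/25)(10x³ − 22x² + 4x) + ((336/25)x² − (672/25)x)
  10x³ − 22x² + 4x = ((125/168)x − 25/168)((336/25)x² − (672/25)x) + (0)
Last nonzero remainder: (336/25)x² − (672/25)x. Dividing through by 336/25 gives the monic gcd x² − 2x.
Cancel x² − 2x from numerator and denominator to get the reduced form.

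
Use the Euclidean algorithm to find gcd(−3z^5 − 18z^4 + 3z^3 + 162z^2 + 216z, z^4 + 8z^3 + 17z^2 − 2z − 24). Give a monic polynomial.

By polynomial division,
  −3z^5 − 18z^4 + 3z^3 + 162z^2 + 216z = (−3z + 6)(z^4 + 8z^3 + 17z^2 − 2z − 24) + (6z^3 + 54z^2 + 156z + 144)
  z^4 + 8z^3 + 17z^2 − 2z − 24 = ((1/6)z − 1/6)(6z^3 + 54z^2 + 156z + 144) + (0)
Last nonzero remainder: 6z^3 + 54z^2 + 156z + 144. Dividing through by 6 gives the monic gcd z^3 + 9z^2 + 26z + 24.

z^3 + 9z^2 + 26z + 24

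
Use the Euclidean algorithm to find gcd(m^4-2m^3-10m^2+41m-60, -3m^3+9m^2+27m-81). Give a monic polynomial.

Apply the Euclidean algorithm:
  m^4-2m^3-10m^2+41m-60 = (-(1/3)m-1/3)(-3m^3+9m^2+27m-81) + (2m^2+23m-87)
  -3m^3+9m^2+27m-81 = (-(3/2)m+87/4)(2m^2+23m-87) + (-(2415/4)m+7245/4)
  2m^2+23m-87 = (-(8/2415)m-116/2415)(-(2415/4)m+7245/4) + (0)
Last nonzero remainder: -(2415/4)m+7245/4. Dividing through by -2415/4 gives the monic gcd m-3.

m-3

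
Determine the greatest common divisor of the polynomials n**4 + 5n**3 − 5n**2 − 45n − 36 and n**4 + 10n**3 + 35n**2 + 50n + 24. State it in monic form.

n**3 + 8n**2 + 19n + 12

Apply the Euclidean algorithm:
  n**4 + 5n**3 − 5n**2 − 45n − 36 = (n**4 + 10n**3 + 35n**2 + 50n + 24) + (−5n**3 − 40n**2 − 95n − 60)
  n**4 + 10n**3 + 35n**2 + 50n + 24 = (−(1/5)n − 2/5)(−5n**3 − 40n**2 − 95n − 60) + (0)
Last nonzero remainder: −5n**3 − 40n**2 − 95n − 60. Dividing through by −5 gives the monic gcd n**3 + 8n**2 + 19n + 12.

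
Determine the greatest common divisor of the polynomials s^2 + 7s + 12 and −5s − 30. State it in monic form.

1

Repeated division with remainder:
  s^2 + 7s + 12 = (−(1/5)s − 1/5)(−5s − 30) + (6)
  −5s − 30 = (−(5/6)s − 5)(6) + (0)
The last nonzero remainder is the constant 6, so the polynomials are coprime and gcd = 1.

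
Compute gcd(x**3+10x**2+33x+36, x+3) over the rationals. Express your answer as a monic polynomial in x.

By polynomial division,
  x**3+10x**2+33x+36 = (x**2+7x+12)(x+3) + (0)
The last nonzero remainder x+3 is already monic.

x+3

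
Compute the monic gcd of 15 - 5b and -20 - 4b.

1

Euclidean algorithm in ℚ[b]:
  -5b + 15 = (5/4)(-4b - 20) + (40)
  -4b - 20 = (-(1/10)b - 1/2)(40) + (0)
The last nonzero remainder is the constant 40, so the polynomials are coprime and gcd = 1.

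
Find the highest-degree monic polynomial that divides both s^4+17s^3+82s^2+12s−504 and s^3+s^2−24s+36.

By polynomial division,
  s^4+17s^3+82s^2+12s−504 = (s+16)(s^3+s^2−24s+36) + (90s^2+360s−1080)
  s^3+s^2−24s+36 = ((1/90)s−1/30)(90s^2+360s−1080) + (0)
Last nonzero remainder: 90s^2+360s−1080. Dividing through by 90 gives the monic gcd s^2+4s−12.

s^2+4s−12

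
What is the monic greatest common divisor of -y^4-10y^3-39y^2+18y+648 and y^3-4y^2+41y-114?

y-3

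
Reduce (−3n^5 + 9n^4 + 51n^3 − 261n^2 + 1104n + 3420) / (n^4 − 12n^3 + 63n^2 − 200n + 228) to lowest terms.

(−3n^2 − 21n − 30)/(n − 2)

Apply the Euclidean algorithm:
  −3n^5 + 9n^4 + 51n^3 − 261n^2 + 1104n + 3420 = (−3n − 27)(n^4 − 12n^3 + 63n^2 − 200n + 228) + (−84n^3 + 840n^2 − 3612n + 9576)
  n^4 − 12n^3 + 63n^2 − 200n + 228 = (−(1/84)n + 1/42)(−84n^3 + 840n^2 − 3612n + 9576) + (0)
Last nonzero remainder: −84n^3 + 840n^2 − 3612n + 9576. Dividing through by −84 gives the monic gcd n^3 − 10n^2 + 43n − 114.
Cancel n^3 − 10n^2 + 43n − 114 from numerator and denominator to get the reduced form.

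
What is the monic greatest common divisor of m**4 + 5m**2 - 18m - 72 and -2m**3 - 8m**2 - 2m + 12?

m + 2

By polynomial division,
  m**4 + 5m**2 - 18m - 72 = (-(1/2)m + 2)(-2m**3 - 8m**2 - 2m + 12) + (20m**2 - 8m - 96)
  -2m**3 - 8m**2 - 2m + 12 = (-(1/10)m - 11/25)(20m**2 - 8m - 96) + (-(378/25)m - 756/25)
  20m**2 - 8m - 96 = (-(250/189)m + 200/63)(-(378/25)m - 756/25) + (0)
Last nonzero remainder: -(378/25)m - 756/25. Dividing through by -378/25 gives the monic gcd m + 2.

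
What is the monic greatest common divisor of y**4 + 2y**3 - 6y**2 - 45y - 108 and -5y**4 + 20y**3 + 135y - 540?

y**3 - y**2 - 3y - 36

Repeated division with remainder:
  y**4 + 2y**3 - 6y**2 - 45y - 108 = (-1/5)(-5y**4 + 20y**3 + 135y - 540) + (6y**3 - 6y**2 - 18y - 216)
  -5y**4 + 20y**3 + 135y - 540 = (-(5/6)y + 5/2)(6y**3 - 6y**2 - 18y - 216) + (0)
Last nonzero remainder: 6y**3 - 6y**2 - 18y - 216. Dividing through by 6 gives the monic gcd y**3 - y**2 - 3y - 36.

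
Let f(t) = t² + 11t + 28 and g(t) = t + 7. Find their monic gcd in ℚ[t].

By polynomial division,
  t² + 11t + 28 = (t + 4)(t + 7) + (0)
The last nonzero remainder t + 7 is already monic.

t + 7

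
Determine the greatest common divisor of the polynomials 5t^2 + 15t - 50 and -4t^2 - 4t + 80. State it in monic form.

t + 5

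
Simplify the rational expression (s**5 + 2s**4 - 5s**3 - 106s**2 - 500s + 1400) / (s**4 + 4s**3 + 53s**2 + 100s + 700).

(s**3 - 2s**2 - 25s + 50)/(s**2 + 25)

Euclidean algorithm in ℚ[s]:
  s**5 + 2s**4 - 5s**3 - 106s**2 - 500s + 1400 = (s - 2)(s**4 + 4s**3 + 53s**2 + 100s + 700) + (-50s**3 - 100s**2 - 1000s + 2800)
  s**4 + 4s**3 + 53s**2 + 100s + 700 = (-(1/50)s - 1/25)(-50s**3 - 100s**2 - 1000s + 2800) + (29s**2 + 116s + 812)
  -50s**3 - 100s**2 - 1000s + 2800 = (-(50/29)s + 100/29)(29s**2 + 116s + 812) + (0)
Last nonzero remainder: 29s**2 + 116s + 812. Dividing through by 29 gives the monic gcd s**2 + 4s + 28.
Cancel s**2 + 4s + 28 from numerator and denominator to get the reduced form.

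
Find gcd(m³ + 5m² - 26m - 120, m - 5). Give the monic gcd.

Repeated division with remainder:
  m³ + 5m² - 26m - 120 = (m² + 10m + 24)(m - 5) + (0)
The last nonzero remainder m - 5 is already monic.

m - 5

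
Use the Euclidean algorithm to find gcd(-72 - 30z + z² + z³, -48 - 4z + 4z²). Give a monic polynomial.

3 + z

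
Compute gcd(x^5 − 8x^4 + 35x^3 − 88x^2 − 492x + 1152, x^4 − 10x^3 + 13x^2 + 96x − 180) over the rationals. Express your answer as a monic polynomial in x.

Apply the Euclidean algorithm:
  x^5 − 8x^4 + 35x^3 − 88x^2 − 492x + 1152 = (x + 2)(x^4 − 10x^3 + 13x^2 + 96x − 180) + (42x^3 − 210x^2 − 504x + 1512)
  x^4 − 10x^3 + 13x^2 + 96x − 180 = ((1/42)x − 5/42)(42x^3 − 210x^2 − 504x + 1512) + (0)
Last nonzero remainder: 42x^3 − 210x^2 − 504x + 1512. Dividing through by 42 gives the monic gcd x^3 − 5x^2 − 12x + 36.

x^3 − 5x^2 − 12x + 36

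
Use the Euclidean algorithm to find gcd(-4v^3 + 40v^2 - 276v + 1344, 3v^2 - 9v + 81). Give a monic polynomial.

By polynomial division,
  -4v^3 + 40v^2 - 276v + 1344 = (-(4/3)v + 28/3)(3v^2 - 9v + 81) + (-84v + 588)
  3v^2 - 9v + 81 = (-(1/28)v - 1/7)(-84v + 588) + (165)
  -84v + 588 = (-(28/55)v + 196/55)(165) + (0)
The last nonzero remainder is the constant 165, so the polynomials are coprime and gcd = 1.

1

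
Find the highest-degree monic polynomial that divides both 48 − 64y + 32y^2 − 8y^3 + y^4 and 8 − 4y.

Repeated division with remainder:
  y^4 − 8y^3 + 32y^2 − 64y + 48 = (−(1/4)y^3 + (3/2)y^2 − 5y + 6)(−4y + 8) + (0)
Last nonzero remainder: −4y + 8. Dividing through by −4 gives the monic gcd y − 2.

−2 + y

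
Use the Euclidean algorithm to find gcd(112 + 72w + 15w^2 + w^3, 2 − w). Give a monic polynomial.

1

By polynomial division,
  w^3 + 15w^2 + 72w + 112 = (−w^2 − 17w − 106)(−w + 2) + (324)
  −w + 2 = (−(1/324)w + 1/162)(324) + (0)
The last nonzero remainder is the constant 324, so the polynomials are coprime and gcd = 1.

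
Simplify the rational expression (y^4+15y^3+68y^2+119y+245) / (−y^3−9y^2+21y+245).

(−y^2−y−5)/(y−5)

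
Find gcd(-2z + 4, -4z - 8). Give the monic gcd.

1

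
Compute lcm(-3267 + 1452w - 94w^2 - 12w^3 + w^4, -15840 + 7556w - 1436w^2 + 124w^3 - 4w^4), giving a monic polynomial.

-130680 + 94017w - 22999w^2 + 2006w^3 + 78w^4 - 23w^5 + w^6

Euclidean algorithm in ℚ[w]:
  w^4 - 12w^3 - 94w^2 + 1452w - 3267 = (-1/4)(-4w^4 + 124w^3 - 1436w^2 + 7556w - 15840) + (19w^3 - 453w^2 + 3341w - 7227)
  -4w^4 + 124w^3 - 1436w^2 + 7556w - 15840 = (-(4/19)w + 544/361)(19w^3 - 453w^2 + 3341w - 7227) + (-(18048/361)w^2 + (360960/361)w - 1786752/361)
  19w^3 - 453w^2 + 3341w - 7227 = (-(6859/18048)w + 26353/18048)(-(18048/361)w^2 + (360960/361)w - 1786752/361) + (0)
Last nonzero remainder: -(18048/361)w^2 + (360960/361)w - 1786752/361. Dividing through by -18048/361 gives the monic gcd w^2 - 20w + 99.
Then lcm(f, g) = f·g / gcd(f, g); expanding and making the result monic gives the answer.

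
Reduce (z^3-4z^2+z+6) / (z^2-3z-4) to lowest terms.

Euclidean algorithm in ℚ[z]:
  z^3-4z^2+z+6 = (z-1)(z^2-3z-4) + (2z+2)
  z^2-3z-4 = ((1/2)z-2)(2z+2) + (0)
Last nonzero remainder: 2z+2. Dividing through by 2 gives the monic gcd z+1.
Cancel z+1 from numerator and denominator to get the reduced form.

(z^2-5z+6)/(z-4)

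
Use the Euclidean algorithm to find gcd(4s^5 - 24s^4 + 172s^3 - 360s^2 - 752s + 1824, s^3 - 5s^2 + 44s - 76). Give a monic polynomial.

Euclidean algorithm in ℚ[s]:
  4s^5 - 24s^4 + 172s^3 - 360s^2 - 752s + 1824 = (4s^2 - 4s - 24)(s^3 - 5s^2 + 44s - 76) + (0)
The last nonzero remainder s^3 - 5s^2 + 44s - 76 is already monic.

s^3 - 5s^2 + 44s - 76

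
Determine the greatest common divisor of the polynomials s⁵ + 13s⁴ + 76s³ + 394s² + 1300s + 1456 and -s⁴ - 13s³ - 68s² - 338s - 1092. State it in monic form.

Apply the Euclidean algorithm:
  s⁵ + 13s⁴ + 76s³ + 394s² + 1300s + 1456 = (-s)(-s⁴ - 13s³ - 68s² - 338s - 1092) + (8s³ + 56s² + 208s + 1456)
  -s⁴ - 13s³ - 68s² - 338s - 1092 = (-(1/8)s - 3/4)(8s³ + 56s² + 208s + 1456) + (0)
Last nonzero remainder: 8s³ + 56s² + 208s + 1456. Dividing through by 8 gives the monic gcd s³ + 7s² + 26s + 182.

s³ + 7s² + 26s + 182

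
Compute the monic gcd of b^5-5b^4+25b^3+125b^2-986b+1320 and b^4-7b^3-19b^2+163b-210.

b^3-19b+30

By polynomial division,
  b^5-5b^4+25b^3+125b^2-986b+1320 = (b+2)(b^4-7b^3-19b^2+163b-210) + (58b^3-1102b+1740)
  b^4-7b^3-19b^2+163b-210 = ((1/58)b-7/58)(58b^3-1102b+1740) + (0)
Last nonzero remainder: 58b^3-1102b+1740. Dividing through by 58 gives the monic gcd b^3-19b+30.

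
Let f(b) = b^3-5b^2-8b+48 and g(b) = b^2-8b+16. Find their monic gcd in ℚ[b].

Repeated division with remainder:
  b^3-5b^2-8b+48 = (b+3)(b^2-8b+16) + (0)
The last nonzero remainder b^2-8b+16 is already monic.

b^2-8b+16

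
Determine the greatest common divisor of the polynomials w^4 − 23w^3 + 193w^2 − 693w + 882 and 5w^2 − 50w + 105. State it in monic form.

w^2 − 10w + 21

Euclidean algorithm in ℚ[w]:
  w^4 − 23w^3 + 193w^2 − 693w + 882 = ((1/5)w^2 − (13/5)w + 42/5)(5w^2 − 50w + 105) + (0)
Last nonzero remainder: 5w^2 − 50w + 105. Dividing through by 5 gives the monic gcd w^2 − 10w + 21.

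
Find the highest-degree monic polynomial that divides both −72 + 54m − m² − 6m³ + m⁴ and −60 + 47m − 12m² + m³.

Euclidean algorithm in ℚ[m]:
  m⁴ − 6m³ − m² + 54m − 72 = (m + 6)(m³ − 12m² + 47m − 60) + (24m² − 168m + 288)
  m³ − 12m² + 47m − 60 = ((1/24)m − 5/24)(24m² − 168m + 288) + (0)
Last nonzero remainder: 24m² − 168m + 288. Dividing through by 24 gives the monic gcd m² − 7m + 12.

12 − 7m + m²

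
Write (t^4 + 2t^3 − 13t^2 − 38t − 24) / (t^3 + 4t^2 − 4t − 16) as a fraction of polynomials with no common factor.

Repeated division with remainder:
  t^4 + 2t^3 − 13t^2 − 38t − 24 = (t − 2)(t^3 + 4t^2 − 4t − 16) + (−t^2 − 30t − 56)
  t^3 + 4t^2 − 4t − 16 = (−t + 26)(−t^2 − 30t − 56) + (720t + 1440)
  −t^2 − 30t − 56 = (−(1/720)t − 7/180)(720t + 1440) + (0)
Last nonzero remainder: 720t + 1440. Dividing through by 720 gives the monic gcd t + 2.
Cancel t + 2 from numerator and denominator to get the reduced form.

(t^3 − 13t − 12)/(t^2 + 2t − 8)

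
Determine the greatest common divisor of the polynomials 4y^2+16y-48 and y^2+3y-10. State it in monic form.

y-2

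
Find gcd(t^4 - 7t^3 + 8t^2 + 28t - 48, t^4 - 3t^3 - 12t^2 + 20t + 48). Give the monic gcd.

Apply the Euclidean algorithm:
  t^4 - 7t^3 + 8t^2 + 28t - 48 = (t^4 - 3t^3 - 12t^2 + 20t + 48) + (-4t^3 + 20t^2 + 8t - 96)
  t^4 - 3t^3 - 12t^2 + 20t + 48 = (-(1/4)t - 1/2)(-4t^3 + 20t^2 + 8t - 96) + (0)
Last nonzero remainder: -4t^3 + 20t^2 + 8t - 96. Dividing through by -4 gives the monic gcd t^3 - 5t^2 - 2t + 24.

t^3 - 5t^2 - 2t + 24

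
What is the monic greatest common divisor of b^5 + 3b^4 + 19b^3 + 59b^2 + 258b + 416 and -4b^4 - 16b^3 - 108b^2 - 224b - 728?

b^2 + 4b + 13

Apply the Euclidean algorithm:
  b^5 + 3b^4 + 19b^3 + 59b^2 + 258b + 416 = (-(1/4)b + 1/4)(-4b^4 - 16b^3 - 108b^2 - 224b - 728) + (-4b^3 + 30b^2 + 132b + 598)
  -4b^4 - 16b^3 - 108b^2 - 224b - 728 = (b + 23/2)(-4b^3 + 30b^2 + 132b + 598) + (-585b^2 - 2340b - 7605)
  -4b^3 + 30b^2 + 132b + 598 = ((4/585)b - 46/585)(-585b^2 - 2340b - 7605) + (0)
Last nonzero remainder: -585b^2 - 2340b - 7605. Dividing through by -585 gives the monic gcd b^2 + 4b + 13.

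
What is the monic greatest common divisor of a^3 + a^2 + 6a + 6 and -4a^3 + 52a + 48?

a + 1

Apply the Euclidean algorithm:
  a^3 + a^2 + 6a + 6 = (-1/4)(-4a^3 + 52a + 48) + (a^2 + 19a + 18)
  -4a^3 + 52a + 48 = (-4a + 76)(a^2 + 19a + 18) + (-1320a - 1320)
  a^2 + 19a + 18 = (-(1/1320)a - 3/220)(-1320a - 1320) + (0)
Last nonzero remainder: -1320a - 1320. Dividing through by -1320 gives the monic gcd a + 1.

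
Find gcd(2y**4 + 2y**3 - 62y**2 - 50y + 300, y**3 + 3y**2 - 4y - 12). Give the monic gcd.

y**2 + y - 6

By polynomial division,
  2y**4 + 2y**3 - 62y**2 - 50y + 300 = (2y - 4)(y**3 + 3y**2 - 4y - 12) + (-42y**2 - 42y + 252)
  y**3 + 3y**2 - 4y - 12 = (-(1/42)y - 1/21)(-42y**2 - 42y + 252) + (0)
Last nonzero remainder: -42y**2 - 42y + 252. Dividing through by -42 gives the monic gcd y**2 + y - 6.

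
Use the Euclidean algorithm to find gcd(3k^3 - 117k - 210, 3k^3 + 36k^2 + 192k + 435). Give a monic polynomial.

k + 5

By polynomial division,
  3k^3 - 117k - 210 = (3k^3 + 36k^2 + 192k + 435) + (-36k^2 - 309k - 645)
  3k^3 + 36k^2 + 192k + 435 = (-(1/12)k - 41/144)(-36k^2 - 309k - 645) + ((2413/48)k + 12065/48)
  -36k^2 - 309k - 645 = (-(1728/2413)k - 6192/2413)((2413/48)k + 12065/48) + (0)
Last nonzero remainder: (2413/48)k + 12065/48. Dividing through by 2413/48 gives the monic gcd k + 5.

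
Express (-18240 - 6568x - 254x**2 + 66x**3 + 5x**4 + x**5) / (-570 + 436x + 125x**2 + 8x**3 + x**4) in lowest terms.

(-32 - 4x + x**2)/(-1 + x)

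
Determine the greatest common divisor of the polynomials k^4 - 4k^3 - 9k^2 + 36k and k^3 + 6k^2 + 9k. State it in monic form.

k^2 + 3k

Euclidean algorithm in ℚ[k]:
  k^4 - 4k^3 - 9k^2 + 36k = (k - 10)(k^3 + 6k^2 + 9k) + (42k^2 + 126k)
  k^3 + 6k^2 + 9k = ((1/42)k + 1/14)(42k^2 + 126k) + (0)
Last nonzero remainder: 42k^2 + 126k. Dividing through by 42 gives the monic gcd k^2 + 3k.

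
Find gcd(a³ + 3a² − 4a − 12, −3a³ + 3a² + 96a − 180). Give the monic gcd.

a − 2

Euclidean algorithm in ℚ[a]:
  a³ + 3a² − 4a − 12 = (−1/3)(−3a³ + 3a² + 96a − 180) + (4a² + 28a − 72)
  −3a³ + 3a² + 96a − 180 = (−(3/4)a + 6)(4a² + 28a − 72) + (−126a + 252)
  4a² + 28a − 72 = (−(2/63)a − 2/7)(−126a + 252) + (0)
Last nonzero remainder: −126a + 252. Dividing through by −126 gives the monic gcd a − 2.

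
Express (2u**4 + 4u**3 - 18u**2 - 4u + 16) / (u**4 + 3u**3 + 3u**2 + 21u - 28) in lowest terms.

(2u**2 - 2u - 4)/(u**2 + 7)

Euclidean algorithm in ℚ[u]:
  2u**4 + 4u**3 - 18u**2 - 4u + 16 = (2)(u**4 + 3u**3 + 3u**2 + 21u - 28) + (-2u**3 - 24u**2 - 46u + 72)
  u**4 + 3u**3 + 3u**2 + 21u - 28 = (-(1/2)u + 9/2)(-2u**3 - 24u**2 - 46u + 72) + (88u**2 + 264u - 352)
  -2u**3 - 24u**2 - 46u + 72 = (-(1/44)u - 9/44)(88u**2 + 264u - 352) + (0)
Last nonzero remainder: 88u**2 + 264u - 352. Dividing through by 88 gives the monic gcd u**2 + 3u - 4.
Cancel u**2 + 3u - 4 from numerator and denominator to get the reduced form.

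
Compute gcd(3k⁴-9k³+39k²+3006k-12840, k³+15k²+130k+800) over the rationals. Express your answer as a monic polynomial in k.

Repeated division with remainder:
  3k⁴-9k³+39k²+3006k-12840 = (3k-54)(k³+15k²+130k+800) + (459k²+7626k+30360)
  k³+15k²+130k+800 = ((1/459)k-247/70227)(459k²+7626k+30360) + ((2122684/23409)k+21226840/23409)
  459k²+7626k+30360 = ((10744731/2122684)k+17767431/530671)((2122684/23409)k+21226840/23409) + (0)
Last nonzero remainder: (2122684/23409)k+21226840/23409. Dividing through by 2122684/23409 gives the monic gcd k+10.

k+10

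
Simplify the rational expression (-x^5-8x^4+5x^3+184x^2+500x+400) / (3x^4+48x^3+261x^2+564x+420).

Repeated division with remainder:
  -x^5-8x^4+5x^3+184x^2+500x+400 = (-(1/3)x+8/3)(3x^4+48x^3+261x^2+564x+420) + (-36x^3-324x^2-864x-720)
  3x^4+48x^3+261x^2+564x+420 = (-(1/12)x-7/12)(-36x^3-324x^2-864x-720) + (0)
Last nonzero remainder: -36x^3-324x^2-864x-720. Dividing through by -36 gives the monic gcd x^3+9x^2+24x+20.
Cancel x^3+9x^2+24x+20 from numerator and denominator to get the reduced form.

(-x^2+x+20)/(3x+21)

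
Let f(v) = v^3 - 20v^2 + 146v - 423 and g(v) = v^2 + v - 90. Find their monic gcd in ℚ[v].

Repeated division with remainder:
  v^3 - 20v^2 + 146v - 423 = (v - 21)(v^2 + v - 90) + (257v - 2313)
  v^2 + v - 90 = ((1/257)v + 10/257)(257v - 2313) + (0)
Last nonzero remainder: 257v - 2313. Dividing through by 257 gives the monic gcd v - 9.

v - 9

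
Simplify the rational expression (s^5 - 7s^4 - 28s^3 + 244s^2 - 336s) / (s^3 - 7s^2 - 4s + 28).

(s^3 + 2s^2 - 24s)/(s + 2)

Apply the Euclidean algorithm:
  s^5 - 7s^4 - 28s^3 + 244s^2 - 336s = (s^2 - 24)(s^3 - 7s^2 - 4s + 28) + (48s^2 - 432s + 672)
  s^3 - 7s^2 - 4s + 28 = ((1/48)s + 1/24)(48s^2 - 432s + 672) + (0)
Last nonzero remainder: 48s^2 - 432s + 672. Dividing through by 48 gives the monic gcd s^2 - 9s + 14.
Cancel s^2 - 9s + 14 from numerator and denominator to get the reduced form.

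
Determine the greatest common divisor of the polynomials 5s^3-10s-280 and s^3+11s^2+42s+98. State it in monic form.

s^2+4s+14

Euclidean algorithm in ℚ[s]:
  5s^3-10s-280 = (5)(s^3+11s^2+42s+98) + (-55s^2-220s-770)
  s^3+11s^2+42s+98 = (-(1/55)s-7/55)(-55s^2-220s-770) + (0)
Last nonzero remainder: -55s^2-220s-770. Dividing through by -55 gives the monic gcd s^2+4s+14.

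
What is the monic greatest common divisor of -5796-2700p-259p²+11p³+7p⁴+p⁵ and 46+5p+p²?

Repeated division with remainder:
  p⁵+7p⁴+11p³-259p²-2700p-5796 = (p³+2p²-45p-126)(p²+5p+46) + (0)
The last nonzero remainder p²+5p+46 is already monic.

46+5p+p²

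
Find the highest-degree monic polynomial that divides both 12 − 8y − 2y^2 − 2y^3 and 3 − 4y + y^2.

−1 + y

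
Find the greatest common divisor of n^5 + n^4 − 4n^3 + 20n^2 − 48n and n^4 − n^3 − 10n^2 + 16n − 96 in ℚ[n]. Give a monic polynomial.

Euclidean algorithm in ℚ[n]:
  n^5 + n^4 − 4n^3 + 20n^2 − 48n = (n + 2)(n^4 − n^3 − 10n^2 + 16n − 96) + (8n^3 + 24n^2 + 16n + 192)
  n^4 − n^3 − 10n^2 + 16n − 96 = ((1/8)n − 1/2)(8n^3 + 24n^2 + 16n + 192) + (0)
Last nonzero remainder: 8n^3 + 24n^2 + 16n + 192. Dividing through by 8 gives the monic gcd n^3 + 3n^2 + 2n + 24.

n^3 + 3n^2 + 2n + 24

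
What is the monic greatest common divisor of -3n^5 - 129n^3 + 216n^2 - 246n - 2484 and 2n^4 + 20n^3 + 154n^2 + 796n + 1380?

n^2 + 2n + 46

Apply the Euclidean algorithm:
  -3n^5 - 129n^3 + 216n^2 - 246n - 2484 = (-(3/2)n + 15)(2n^4 + 20n^3 + 154n^2 + 796n + 1380) + (-198n^3 - 900n^2 - 10116n - 23184)
  2n^4 + 20n^3 + 154n^2 + 796n + 1380 = (-(1/99)n - 20/363)(-198n^3 - 900n^2 - 10116n - 23184) + ((270/121)n^2 + (540/121)n + 12420/121)
  -198n^3 - 900n^2 - 10116n - 23184 = (-(1331/15)n - 3388/15)((270/121)n^2 + (540/121)n + 12420/121) + (0)
Last nonzero remainder: (270/121)n^2 + (540/121)n + 12420/121. Dividing through by 270/121 gives the monic gcd n^2 + 2n + 46.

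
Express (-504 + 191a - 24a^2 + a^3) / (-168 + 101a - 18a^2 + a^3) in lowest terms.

Euclidean algorithm in ℚ[a]:
  a^3 - 24a^2 + 191a - 504 = (a^3 - 18a^2 + 101a - 168) + (-6a^2 + 90a - 336)
  a^3 - 18a^2 + 101a - 168 = (-(1/6)a + 1/2)(-6a^2 + 90a - 336) + (0)
Last nonzero remainder: -6a^2 + 90a - 336. Dividing through by -6 gives the monic gcd a^2 - 15a + 56.
Cancel a^2 - 15a + 56 from numerator and denominator to get the reduced form.

(-9 + a)/(-3 + a)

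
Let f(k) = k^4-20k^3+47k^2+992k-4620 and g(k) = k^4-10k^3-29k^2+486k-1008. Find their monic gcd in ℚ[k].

k^2+k-42

Apply the Euclidean algorithm:
  k^4-20k^3+47k^2+992k-4620 = (k^4-10k^3-29k^2+486k-1008) + (-10k^3+76k^2+506k-3612)
  k^4-10k^3-29k^2+486k-1008 = (-(1/10)k+6/25)(-10k^3+76k^2+506k-3612) + ((84/25)k^2+(84/25)k-3528/25)
  -10k^3+76k^2+506k-3612 = (-(125/42)k+1075/42)((84/25)k^2+(84/25)k-3528/25) + (0)
Last nonzero remainder: (84/25)k^2+(84/25)k-3528/25. Dividing through by 84/25 gives the monic gcd k^2+k-42.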